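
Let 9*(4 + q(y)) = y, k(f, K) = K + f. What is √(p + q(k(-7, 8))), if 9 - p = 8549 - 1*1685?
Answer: I*√61730/3 ≈ 82.818*I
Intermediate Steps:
p = -6855 (p = 9 - (8549 - 1*1685) = 9 - (8549 - 1685) = 9 - 1*6864 = 9 - 6864 = -6855)
q(y) = -4 + y/9
√(p + q(k(-7, 8))) = √(-6855 + (-4 + (8 - 7)/9)) = √(-6855 + (-4 + (⅑)*1)) = √(-6855 + (-4 + ⅑)) = √(-6855 - 35/9) = √(-61730/9) = I*√61730/3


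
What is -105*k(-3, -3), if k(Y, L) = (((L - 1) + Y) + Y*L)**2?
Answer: -420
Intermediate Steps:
k(Y, L) = (-1 + L + Y + L*Y)**2 (k(Y, L) = (((-1 + L) + Y) + L*Y)**2 = ((-1 + L + Y) + L*Y)**2 = (-1 + L + Y + L*Y)**2)
-105*k(-3, -3) = -105*(-1 - 3 - 3 - 3*(-3))**2 = -105*(-1 - 3 - 3 + 9)**2 = -105*2**2 = -105*4 = -420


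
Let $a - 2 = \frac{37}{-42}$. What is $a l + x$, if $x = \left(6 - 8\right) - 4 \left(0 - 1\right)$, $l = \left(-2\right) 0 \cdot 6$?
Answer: $2$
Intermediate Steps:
$l = 0$ ($l = 0 \cdot 6 = 0$)
$x = 2$ ($x = \left(6 - 8\right) - -4 = -2 + 4 = 2$)
$a = \frac{47}{42}$ ($a = 2 + \frac{37}{-42} = 2 + 37 \left(- \frac{1}{42}\right) = 2 - \frac{37}{42} = \frac{47}{42} \approx 1.119$)
$a l + x = \frac{47}{42} \cdot 0 + 2 = 0 + 2 = 2$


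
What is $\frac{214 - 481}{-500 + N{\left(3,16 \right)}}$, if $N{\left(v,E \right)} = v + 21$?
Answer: $\frac{267}{476} \approx 0.56092$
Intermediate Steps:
$N{\left(v,E \right)} = 21 + v$
$\frac{214 - 481}{-500 + N{\left(3,16 \right)}} = \frac{214 - 481}{-500 + \left(21 + 3\right)} = - \frac{267}{-500 + 24} = - \frac{267}{-476} = \left(-267\right) \left(- \frac{1}{476}\right) = \frac{267}{476}$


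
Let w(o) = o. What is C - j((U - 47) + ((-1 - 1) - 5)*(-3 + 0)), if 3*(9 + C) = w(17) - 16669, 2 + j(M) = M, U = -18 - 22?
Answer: -16475/3 ≈ -5491.7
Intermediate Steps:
U = -40
j(M) = -2 + M
C = -16679/3 (C = -9 + (17 - 16669)/3 = -9 + (1/3)*(-16652) = -9 - 16652/3 = -16679/3 ≈ -5559.7)
C - j((U - 47) + ((-1 - 1) - 5)*(-3 + 0)) = -16679/3 - (-2 + ((-40 - 47) + ((-1 - 1) - 5)*(-3 + 0))) = -16679/3 - (-2 + (-87 + (-2 - 5)*(-3))) = -16679/3 - (-2 + (-87 - 7*(-3))) = -16679/3 - (-2 + (-87 + 21)) = -16679/3 - (-2 - 66) = -16679/3 - 1*(-68) = -16679/3 + 68 = -16475/3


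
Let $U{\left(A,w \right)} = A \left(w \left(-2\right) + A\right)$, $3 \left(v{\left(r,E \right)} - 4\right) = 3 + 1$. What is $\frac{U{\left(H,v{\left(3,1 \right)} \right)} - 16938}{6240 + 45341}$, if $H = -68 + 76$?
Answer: $- \frac{50878}{154743} \approx -0.32879$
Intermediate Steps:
$H = 8$
$v{\left(r,E \right)} = \frac{16}{3}$ ($v{\left(r,E \right)} = 4 + \frac{3 + 1}{3} = 4 + \frac{1}{3} \cdot 4 = 4 + \frac{4}{3} = \frac{16}{3}$)
$U{\left(A,w \right)} = A \left(A - 2 w\right)$ ($U{\left(A,w \right)} = A \left(- 2 w + A\right) = A \left(A - 2 w\right)$)
$\frac{U{\left(H,v{\left(3,1 \right)} \right)} - 16938}{6240 + 45341} = \frac{8 \left(8 - \frac{32}{3}\right) - 16938}{6240 + 45341} = \frac{8 \left(8 - \frac{32}{3}\right) - 16938}{51581} = \left(8 \left(- \frac{8}{3}\right) - 16938\right) \frac{1}{51581} = \left(- \frac{64}{3} - 16938\right) \frac{1}{51581} = \left(- \frac{50878}{3}\right) \frac{1}{51581} = - \frac{50878}{154743}$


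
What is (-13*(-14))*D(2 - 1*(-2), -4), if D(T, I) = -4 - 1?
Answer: -910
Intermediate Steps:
D(T, I) = -5
(-13*(-14))*D(2 - 1*(-2), -4) = -13*(-14)*(-5) = 182*(-5) = -910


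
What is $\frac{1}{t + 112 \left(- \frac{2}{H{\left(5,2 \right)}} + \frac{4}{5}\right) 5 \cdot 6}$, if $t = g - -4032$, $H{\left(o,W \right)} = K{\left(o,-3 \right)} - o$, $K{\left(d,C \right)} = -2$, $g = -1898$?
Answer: $\frac{1}{5782} \approx 0.00017295$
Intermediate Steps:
$H{\left(o,W \right)} = -2 - o$
$t = 2134$ ($t = -1898 - -4032 = -1898 + 4032 = 2134$)
$\frac{1}{t + 112 \left(- \frac{2}{H{\left(5,2 \right)}} + \frac{4}{5}\right) 5 \cdot 6} = \frac{1}{2134 + 112 \left(- \frac{2}{-2 - 5} + \frac{4}{5}\right) 5 \cdot 6} = \frac{1}{2134 + 112 \left(- \frac{2}{-2 - 5} + 4 \cdot \frac{1}{5}\right) 5 \cdot 6} = \frac{1}{2134 + 112 \left(- \frac{2}{-7} + \frac{4}{5}\right) 5 \cdot 6} = \frac{1}{2134 + 112 \left(\left(-2\right) \left(- \frac{1}{7}\right) + \frac{4}{5}\right) 5 \cdot 6} = \frac{1}{2134 + 112 \left(\frac{2}{7} + \frac{4}{5}\right) 5 \cdot 6} = \frac{1}{2134 + 112 \cdot \frac{38}{35} \cdot 5 \cdot 6} = \frac{1}{2134 + 112 \cdot \frac{38}{7} \cdot 6} = \frac{1}{2134 + 112 \cdot \frac{228}{7}} = \frac{1}{2134 + 3648} = \frac{1}{5782}$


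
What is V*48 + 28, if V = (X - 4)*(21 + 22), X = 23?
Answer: 39244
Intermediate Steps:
V = 817 (V = (23 - 4)*(21 + 22) = 19*43 = 817)
V*48 + 28 = 817*48 + 28 = 39216 + 28 = 39244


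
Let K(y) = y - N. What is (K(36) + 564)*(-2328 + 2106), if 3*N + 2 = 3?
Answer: -133126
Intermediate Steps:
N = ⅓ (N = -⅔ + (⅓)*3 = -⅔ + 1 = ⅓ ≈ 0.33333)
K(y) = -⅓ + y (K(y) = y - 1*⅓ = y - ⅓ = -⅓ + y)
(K(36) + 564)*(-2328 + 2106) = ((-⅓ + 36) + 564)*(-2328 + 2106) = (107/3 + 564)*(-222) = (1799/3)*(-222) = -133126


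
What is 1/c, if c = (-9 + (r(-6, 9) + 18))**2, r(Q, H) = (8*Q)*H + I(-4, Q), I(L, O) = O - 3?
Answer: 1/186624 ≈ 5.3584e-6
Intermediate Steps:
I(L, O) = -3 + O
r(Q, H) = -3 + Q + 8*H*Q (r(Q, H) = (8*Q)*H + (-3 + Q) = 8*H*Q + (-3 + Q) = -3 + Q + 8*H*Q)
c = 186624 (c = (-9 + ((-3 - 6 + 8*9*(-6)) + 18))**2 = (-9 + ((-3 - 6 - 432) + 18))**2 = (-9 + (-441 + 18))**2 = (-9 - 423)**2 = (-432)**2 = 186624)
1/c = 1/186624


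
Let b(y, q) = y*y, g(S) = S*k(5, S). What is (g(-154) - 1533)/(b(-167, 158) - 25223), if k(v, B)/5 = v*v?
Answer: -20783/2666 ≈ -7.7956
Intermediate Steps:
k(v, B) = 5*v² (k(v, B) = 5*(v*v) = 5*v²)
g(S) = 125*S (g(S) = S*(5*5²) = S*(5*25) = S*125 = 125*S)
b(y, q) = y²
(g(-154) - 1533)/(b(-167, 158) - 25223) = (125*(-154) - 1533)/((-167)² - 25223) = (-19250 - 1533)/(27889 - 25223) = -20783/2666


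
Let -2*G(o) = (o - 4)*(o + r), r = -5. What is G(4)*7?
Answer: 0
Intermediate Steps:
G(o) = -(-5 + o)*(-4 + o)/2 (G(o) = -(o - 4)*(o - 5)/2 = -(-4 + o)*(-5 + o)/2 = -(-5 + o)*(-4 + o)/2)
G(4)*7 = (-10 - 1/2*4**2 + (9/2)*4)*7 = (-10 - 1/2*16 + 18)*7 = (-10 - 8 + 18)*7 = 0*7 = 0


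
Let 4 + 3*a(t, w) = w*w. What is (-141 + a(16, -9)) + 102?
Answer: -40/3 ≈ -13.333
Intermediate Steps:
a(t, w) = -4/3 + w**2/3 (a(t, w) = -4/3 + (w*w)/3 = -4/3 + w**2/3)
(-141 + a(16, -9)) + 102 = (-141 + (-4/3 + (1/3)*(-9)**2)) + 102 = (-141 + (-4/3 + (1/3)*81)) + 102 = (-141 + (-4/3 + 27)) + 102 = (-141 + 77/3) + 102 = -346/3 + 102 = -40/3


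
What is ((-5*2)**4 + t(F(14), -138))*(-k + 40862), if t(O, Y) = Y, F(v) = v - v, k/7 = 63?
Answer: 398631902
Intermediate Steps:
k = 441 (k = 7*63 = 441)
F(v) = 0
((-5*2)**4 + t(F(14), -138))*(-k + 40862) = ((-5*2)**4 - 138)*(-1*441 + 40862) = ((-10)**4 - 138)*(-441 + 40862) = (10000 - 138)*40421 = 9862*40421 = 398631902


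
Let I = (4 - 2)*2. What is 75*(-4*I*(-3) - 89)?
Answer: -3075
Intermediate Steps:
I = 4 (I = 2*2 = 4)
75*(-4*I*(-3) - 89) = 75*(-4*4*(-3) - 89) = 75*(-16*(-3) - 89) = 75*(48 - 89) = 75*(-41) = -3075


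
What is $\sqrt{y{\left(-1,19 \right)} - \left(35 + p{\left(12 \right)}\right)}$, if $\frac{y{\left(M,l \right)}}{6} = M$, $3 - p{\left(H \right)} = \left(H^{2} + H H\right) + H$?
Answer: $16$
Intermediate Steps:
$p{\left(H \right)} = 3 - H - 2 H^{2}$ ($p{\left(H \right)} = 3 - \left(\left(H^{2} + H H\right) + H\right) = 3 - \left(\left(H^{2} + H^{2}\right) + H\right) = 3 - \left(2 H^{2} + H\right) = 3 - \left(H + 2 H^{2}\right) = 3 - H - 2 H^{2}$)
$y{\left(M,l \right)} = 6 M$
$\sqrt{y{\left(-1,19 \right)} - \left(35 + p{\left(12 \right)}\right)} = \sqrt{6 \left(-1\right) - \left(38 - 288 - 12\right)} = \sqrt{-6 - \left(26 - 288\right)} = \sqrt{-6 - -262} = \sqrt{-6 + \left(-35 + 297\right)} = \sqrt{-6 + 262} = \sqrt{256} = 16$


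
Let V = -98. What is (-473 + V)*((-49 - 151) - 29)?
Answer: 130759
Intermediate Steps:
(-473 + V)*((-49 - 151) - 29) = (-473 - 98)*((-49 - 151) - 29) = -571*(-200 - 29) = -571*(-229) = 130759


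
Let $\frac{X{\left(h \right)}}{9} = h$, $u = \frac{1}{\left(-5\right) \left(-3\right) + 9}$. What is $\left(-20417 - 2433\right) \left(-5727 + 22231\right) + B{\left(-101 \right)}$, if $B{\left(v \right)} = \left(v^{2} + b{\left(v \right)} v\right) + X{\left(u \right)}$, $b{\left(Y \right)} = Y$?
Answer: $- \frac{3016767981}{8} \approx -3.771 \cdot 10^{8}$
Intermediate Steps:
$u = \frac{1}{24}$ ($u = \frac{1}{15 + 9} = \frac{1}{24} \approx 0.041667$)
$X{\left(h \right)} = 9 h$
$B{\left(v \right)} = \frac{3}{8} + 2 v^{2}$ ($B{\left(v \right)} = \left(v^{2} + v v\right) + 9 \cdot \frac{1}{24} = \left(v^{2} + v^{2}\right) + \frac{3}{8} = 2 v^{2} + \frac{3}{8} = \frac{3}{8} + 2 v^{2}$)
$\left(-20417 - 2433\right) \left(-5727 + 22231\right) + B{\left(-101 \right)} = \left(-20417 - 2433\right) \left(-5727 + 22231\right) + \left(\frac{3}{8} + 2 \left(-101\right)^{2}\right) = \left(-22850\right) 16504 + \left(\frac{3}{8} + 2 \cdot 10201\right) = -377116400 + \left(\frac{3}{8} + 20402\right) = -377116400 + \frac{163219}{8} = - \frac{3016767981}{8}$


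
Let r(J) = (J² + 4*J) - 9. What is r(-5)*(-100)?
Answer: 400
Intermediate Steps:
r(J) = -9 + J² + 4*J
r(-5)*(-100) = (-9 + (-5)² + 4*(-5))*(-100) = (-9 + 25 - 20)*(-100) = -4*(-100) = 400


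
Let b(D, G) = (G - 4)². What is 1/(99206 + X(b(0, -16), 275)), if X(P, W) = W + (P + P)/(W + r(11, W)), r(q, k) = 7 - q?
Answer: 271/26960151 ≈ 1.0052e-5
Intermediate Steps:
b(D, G) = (-4 + G)²
X(P, W) = W + 2*P/(-4 + W) (X(P, W) = W + (P + P)/(W + (7 - 1*11)) = W + (2*P)/(W + (7 - 11)) = W + (2*P)/(W - 4) = W + (2*P)/(-4 + W) = W + 2*P/(-4 + W))
1/(99206 + X(b(0, -16), 275)) = 1/(99206 + (275² - 4*275 + 2*(-4 - 16)²)/(-4 + 275)) = 1/(99206 + (75625 - 1100 + 2*(-20)²)/271) = 1/(99206 + (75625 - 1100 + 2*400)/271) = 1/(99206 + (75625 - 1100 + 800)/271) = 1/(99206 + (1/271)*75325) = 1/(99206 + 75325/271) = 1/(26960151/271) = 271/26960151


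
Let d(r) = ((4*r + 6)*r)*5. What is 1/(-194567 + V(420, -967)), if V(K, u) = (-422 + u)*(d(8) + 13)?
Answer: -1/2323904 ≈ -4.3031e-7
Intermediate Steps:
d(r) = 5*r*(6 + 4*r) (d(r) = ((6 + 4*r)*r)*5 = (r*(6 + 4*r))*5 = 5*r*(6 + 4*r))
V(K, u) = -646926 + 1533*u (V(K, u) = (-422 + u)*(10*8*(3 + 2*8) + 13) = (-422 + u)*(10*8*(3 + 16) + 13) = (-422 + u)*(10*8*19 + 13) = (-422 + u)*(1520 + 13) = (-422 + u)*1533 = -646926 + 1533*u)
1/(-194567 + V(420, -967)) = 1/(-194567 + (-646926 + 1533*(-967))) = 1/(-194567 + (-646926 - 1482411)) = 1/(-194567 - 2129337) = 1/(-2323904) = -1/2323904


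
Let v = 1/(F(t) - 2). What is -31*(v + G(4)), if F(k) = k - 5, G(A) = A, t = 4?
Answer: -341/3 ≈ -113.67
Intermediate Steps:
F(k) = -5 + k
v = -⅓ (v = 1/((-5 + 4) - 2) = 1/(-1 - 2) = 1/(-3) = -⅓ ≈ -0.33333)
-31*(v + G(4)) = -31*(-⅓ + 4) = -31*11/3 = -341/3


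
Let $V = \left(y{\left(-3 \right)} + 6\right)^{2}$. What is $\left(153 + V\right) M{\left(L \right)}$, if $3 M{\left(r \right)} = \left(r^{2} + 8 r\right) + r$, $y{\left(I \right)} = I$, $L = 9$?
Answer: $8748$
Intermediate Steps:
$V = 9$ ($V = \left(-3 + 6\right)^{2} = 3^{2} = 9$)
$M{\left(r \right)} = 3 r + \frac{r^{2}}{3}$ ($M{\left(r \right)} = \frac{\left(r^{2} + 8 r\right) + r}{3} = \frac{r^{2} + 9 r}{3} = 3 r + \frac{r^{2}}{3}$)
$\left(153 + V\right) M{\left(L \right)} = \left(153 + 9\right) \frac{1}{3} \cdot 9 \left(9 + 9\right) = 162 \cdot \frac{1}{3} \cdot 9 \cdot 18 = 162 \cdot 54 = 8748$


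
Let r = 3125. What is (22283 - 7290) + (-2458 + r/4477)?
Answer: 56122320/4477 ≈ 12536.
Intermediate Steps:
(22283 - 7290) + (-2458 + r/4477) = (22283 - 7290) + (-2458 + 3125/4477) = 14993 + (-2458 + 3125*(1/4477)) = 14993 + (-2458 + 3125/4477) = 14993 - 11001341/4477 = 56122320/4477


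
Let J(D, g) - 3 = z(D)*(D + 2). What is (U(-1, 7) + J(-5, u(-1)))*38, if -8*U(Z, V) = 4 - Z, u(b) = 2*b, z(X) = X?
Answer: 2641/4 ≈ 660.25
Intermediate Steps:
J(D, g) = 3 + D*(2 + D) (J(D, g) = 3 + D*(D + 2) = 3 + D*(2 + D))
U(Z, V) = -½ + Z/8 (U(Z, V) = -(4 - Z)/8 = -½ + Z/8)
(U(-1, 7) + J(-5, u(-1)))*38 = ((-½ + (⅛)*(-1)) + (3 + (-5)² + 2*(-5)))*38 = ((-½ - ⅛) + (3 + 25 - 10))*38 = (-5/8 + 18)*38 = (139/8)*38 = 2641/4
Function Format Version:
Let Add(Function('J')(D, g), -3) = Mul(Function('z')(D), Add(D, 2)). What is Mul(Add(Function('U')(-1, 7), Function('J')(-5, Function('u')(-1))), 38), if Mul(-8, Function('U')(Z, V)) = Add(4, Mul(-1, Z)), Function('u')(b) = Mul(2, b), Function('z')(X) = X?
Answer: Rational(2641, 4) ≈ 660.25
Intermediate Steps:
Function('J')(D, g) = Add(3, Mul(D, Add(2, D))) (Function('J')(D, g) = Add(3, Mul(D, Add(D, 2))) = Add(3, Mul(D, Add(2, D))))
Function('U')(Z, V) = Add(Rational(-1, 2), Mul(Rational(1, 8), Z)) (Function('U')(Z, V) = Mul(Rational(-1, 8), Add(4, Mul(-1, Z))) = Add(Rational(-1, 2), Mul(Rational(1, 8), Z)))
Mul(Add(Function('U')(-1, 7), Function('J')(-5, Function('u')(-1))), 38) = Mul(Add(Add(Rational(-1, 2), Mul(Rational(1, 8), -1)), Add(3, Pow(-5, 2), Mul(2, -5))), 38) = Mul(Add(Add(Rational(-1, 2), Rational(-1, 8)), Add(3, 25, -10)), 38) = Mul(Add(Rational(-5, 8), 18), 38) = Mul(Rational(139, 8), 38) = Rational(2641, 4)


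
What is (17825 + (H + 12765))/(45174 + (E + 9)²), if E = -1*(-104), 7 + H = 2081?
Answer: 32664/57943 ≈ 0.56373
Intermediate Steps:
H = 2074 (H = -7 + 2081 = 2074)
E = 104
(17825 + (H + 12765))/(45174 + (E + 9)²) = (17825 + (2074 + 12765))/(45174 + (104 + 9)²) = (17825 + 14839)/(45174 + 113²) = 32664/(45174 + 12769) = 32664/57943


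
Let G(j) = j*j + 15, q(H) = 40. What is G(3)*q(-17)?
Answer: 960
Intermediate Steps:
G(j) = 15 + j**2 (G(j) = j**2 + 15 = 15 + j**2)
G(3)*q(-17) = (15 + 3**2)*40 = (15 + 9)*40 = 24*40 = 960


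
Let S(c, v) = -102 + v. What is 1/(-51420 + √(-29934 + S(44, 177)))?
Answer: -17140/881348753 - I*√29859/2644046259 ≈ -1.9447e-5 - 6.5353e-8*I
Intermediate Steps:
1/(-51420 + √(-29934 + S(44, 177))) = 1/(-51420 + √(-29934 + (-102 + 177))) = 1/(-51420 + √(-29934 + 75)) = 1/(-51420 + √(-29859)) = 1/(-51420 + I*√29859)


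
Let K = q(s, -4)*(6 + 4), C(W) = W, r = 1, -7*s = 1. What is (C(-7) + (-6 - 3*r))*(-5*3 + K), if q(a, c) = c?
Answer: 880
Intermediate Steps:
s = -⅐ (s = -⅐*1 = -⅐ ≈ -0.14286)
K = -40 (K = -4*(6 + 4) = -4*10 = -40)
(C(-7) + (-6 - 3*r))*(-5*3 + K) = (-7 + (-6 - 3*1))*(-5*3 - 40) = (-7 + (-6 - 3))*(-15 - 40) = (-7 - 9)*(-55) = -16*(-55) = 880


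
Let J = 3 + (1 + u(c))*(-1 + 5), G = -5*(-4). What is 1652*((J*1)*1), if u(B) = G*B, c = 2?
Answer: 275884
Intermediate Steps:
G = 20
u(B) = 20*B
J = 167 (J = 3 + (1 + 20*2)*(-1 + 5) = 3 + (1 + 40)*4 = 3 + 41*4 = 3 + 164 = 167)
1652*((J*1)*1) = 1652*((167*1)*1) = 1652*(167*1) = 1652*167 = 275884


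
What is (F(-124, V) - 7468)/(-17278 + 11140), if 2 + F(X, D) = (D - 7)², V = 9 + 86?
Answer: -137/3069 ≈ -0.044640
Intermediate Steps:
V = 95
F(X, D) = -2 + (-7 + D)² (F(X, D) = -2 + (D - 7)² = -2 + (-7 + D)²)
(F(-124, V) - 7468)/(-17278 + 11140) = ((-2 + (-7 + 95)²) - 7468)/(-17278 + 11140) = ((-2 + 88²) - 7468)/(-6138) = ((-2 + 7744) - 7468)*(-1/6138) = (7742 - 7468)*(-1/6138) = 274*(-1/6138) = -137/3069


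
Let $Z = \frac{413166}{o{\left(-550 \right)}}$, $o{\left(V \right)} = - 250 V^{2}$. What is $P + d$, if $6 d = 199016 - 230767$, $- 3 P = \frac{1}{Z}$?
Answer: $- \frac{6483591833}{1239498} \approx -5230.8$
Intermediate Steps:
$Z = - \frac{206583}{37812500}$ ($Z = \frac{413166}{\left(-250\right) \left(-550\right)^{2}} = \frac{413166}{\left(-250\right) 302500} = \frac{413166}{-75625000} = 413166 \left(- \frac{1}{75625000}\right) = - \frac{206583}{37812500} \approx -0.0054634$)
$P = \frac{37812500}{619749}$ ($P = - \frac{1}{3 \left(- \frac{206583}{37812500}\right)} = \left(- \frac{1}{3}\right) \left(- \frac{37812500}{206583}\right) = \frac{37812500}{619749} \approx 61.013$)
$d = - \frac{31751}{6}$ ($d = \frac{199016 - 230767}{6} = \frac{1}{6} \left(-31751\right) = - \frac{31751}{6} \approx -5291.8$)
$P + d = \frac{37812500}{619749} - \frac{31751}{6} = - \frac{6483591833}{1239498}$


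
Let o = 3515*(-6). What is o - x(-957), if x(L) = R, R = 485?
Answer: -21575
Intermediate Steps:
x(L) = 485
o = -21090
o - x(-957) = -21090 - 1*485 = -21090 - 485 = -21575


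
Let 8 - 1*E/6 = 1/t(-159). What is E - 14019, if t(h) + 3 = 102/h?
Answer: -2696085/193 ≈ -13969.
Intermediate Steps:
t(h) = -3 + 102/h
E = 9582/193 (E = 48 - 6/(-3 + 102/(-159)) = 48 - 6/(-3 + 102*(-1/159)) = 48 - 6/(-3 - 34/53) = 48 - 6/(-193/53) = 48 - 6*(-53/193) = 48 + 318/193 = 9582/193 ≈ 49.648)
E - 14019 = 9582/193 - 14019 = -2696085/193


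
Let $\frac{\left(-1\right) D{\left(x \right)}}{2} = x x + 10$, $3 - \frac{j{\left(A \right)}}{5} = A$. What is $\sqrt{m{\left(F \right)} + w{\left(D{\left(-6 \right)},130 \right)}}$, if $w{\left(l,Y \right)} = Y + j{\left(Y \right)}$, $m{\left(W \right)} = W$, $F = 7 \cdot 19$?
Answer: $2 i \sqrt{93} \approx 19.287 i$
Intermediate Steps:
$F = 133$
$j{\left(A \right)} = 15 - 5 A$
$D{\left(x \right)} = -20 - 2 x^{2}$ ($D{\left(x \right)} = - 2 \left(x x + 10\right) = - 2 \left(x^{2} + 10\right) = - 2 \left(10 + x^{2}\right) = -20 - 2 x^{2}$)
$w{\left(l,Y \right)} = 15 - 4 Y$ ($w{\left(l,Y \right)} = Y - \left(-15 + 5 Y\right) = 15 - 4 Y$)
$\sqrt{m{\left(F \right)} + w{\left(D{\left(-6 \right)},130 \right)}} = \sqrt{133 + \left(15 - 520\right)} = \sqrt{133 - 505} = \sqrt{-372} = 2 i \sqrt{93}$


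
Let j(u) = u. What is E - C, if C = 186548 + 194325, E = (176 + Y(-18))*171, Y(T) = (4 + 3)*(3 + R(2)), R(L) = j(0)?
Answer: -347186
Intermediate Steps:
R(L) = 0
Y(T) = 21 (Y(T) = (4 + 3)*(3 + 0) = 7*3 = 21)
E = 33687 (E = (176 + 21)*171 = 197*171 = 33687)
C = 380873
E - C = 33687 - 1*380873 = 33687 - 380873 = -347186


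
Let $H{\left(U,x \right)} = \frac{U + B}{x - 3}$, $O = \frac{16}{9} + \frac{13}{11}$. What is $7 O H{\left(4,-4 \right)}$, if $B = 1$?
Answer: $- \frac{1465}{99} \approx -14.798$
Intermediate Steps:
$O = \frac{293}{99}$ ($O = 16 \cdot \frac{1}{9} + 13 \cdot \frac{1}{11} = \frac{16}{9} + \frac{13}{11} = \frac{293}{99} \approx 2.9596$)
$H{\left(U,x \right)} = \frac{1 + U}{-3 + x}$ ($H{\left(U,x \right)} = \frac{U + 1}{x - 3} = \frac{1 + U}{-3 + x}$)
$7 O H{\left(4,-4 \right)} = 7 \cdot \frac{293}{99} \frac{1 + 4}{-3 - 4} = \frac{2051 \frac{1}{-7} \cdot 5}{99} = \frac{2051 \left(\left(- \frac{1}{7}\right) 5\right)}{99} = \frac{2051}{99} \left(- \frac{5}{7}\right) = - \frac{1465}{99}$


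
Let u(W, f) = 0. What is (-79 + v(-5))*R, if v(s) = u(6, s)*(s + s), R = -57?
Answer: 4503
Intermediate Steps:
v(s) = 0 (v(s) = 0*(s + s) = 0*(2*s) = 0)
(-79 + v(-5))*R = (-79 + 0)*(-57) = -79*(-57) = 4503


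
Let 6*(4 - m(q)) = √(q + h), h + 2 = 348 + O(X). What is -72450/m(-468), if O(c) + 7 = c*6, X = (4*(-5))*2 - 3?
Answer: -1159200/107 - 144900*I*√43/107 ≈ -10834.0 - 8880.1*I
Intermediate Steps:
X = -43 (X = -20*2 - 3 = -40 - 3 = -43)
O(c) = -7 + 6*c (O(c) = -7 + c*6 = -7 + 6*c)
h = 81 (h = -2 + (348 + (-7 + 6*(-43))) = -2 + (348 + (-7 - 258)) = -2 + (348 - 265) = -2 + 83 = 81)
m(q) = 4 - √(81 + q)/6 (m(q) = 4 - √(q + 81)/6 = 4 - √(81 + q)/6)
-72450/m(-468) = -72450/(4 - √(81 - 468)/6) = -72450/(4 - I*√43/2)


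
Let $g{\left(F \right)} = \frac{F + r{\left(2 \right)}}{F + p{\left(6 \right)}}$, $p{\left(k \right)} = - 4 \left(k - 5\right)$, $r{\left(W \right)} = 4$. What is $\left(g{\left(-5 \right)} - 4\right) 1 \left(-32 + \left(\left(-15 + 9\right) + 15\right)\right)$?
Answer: $\frac{805}{9} \approx 89.444$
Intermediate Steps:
$p{\left(k \right)} = 20 - 4 k$ ($p{\left(k \right)} = - 4 \left(-5 + k\right) = 20 - 4 k$)
$g{\left(F \right)} = \frac{4 + F}{-4 + F}$ ($g{\left(F \right)} = \frac{F + 4}{F + \left(20 - 24\right)} = \frac{4 + F}{F + \left(20 - 24\right)} = \frac{4 + F}{F - 4} = \frac{4 + F}{-4 + F}$)
$\left(g{\left(-5 \right)} - 4\right) 1 \left(-32 + \left(\left(-15 + 9\right) + 15\right)\right) = \left(\frac{4 - 5}{-4 - 5} - 4\right) 1 \left(-32 + \left(\left(-15 + 9\right) + 15\right)\right) = \left(\frac{1}{-9} \left(-1\right) - 4\right) 1 \left(-32 + \left(-6 + 15\right)\right) = \left(\left(- \frac{1}{9}\right) \left(-1\right) - 4\right) 1 \left(-32 + 9\right) = \left(\frac{1}{9} - 4\right) 1 \left(-23\right) = \left(- \frac{35}{9}\right) 1 \left(-23\right) = \left(- \frac{35}{9}\right) \left(-23\right) = \frac{805}{9}$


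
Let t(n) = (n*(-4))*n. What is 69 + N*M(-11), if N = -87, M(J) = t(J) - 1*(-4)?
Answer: 41829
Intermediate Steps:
t(n) = -4*n² (t(n) = (-4*n)*n = -4*n²)
M(J) = 4 - 4*J² (M(J) = -4*J² - 1*(-4) = -4*J² + 4 = 4 - 4*J²)
69 + N*M(-11) = 69 - 87*(4 - 4*(-11)²) = 69 - 87*(4 - 4*121) = 69 - 87*(4 - 484) = 69 - 87*(-480) = 69 + 41760 = 41829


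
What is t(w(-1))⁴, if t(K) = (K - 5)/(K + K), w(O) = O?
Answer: 81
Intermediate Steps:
t(K) = (-5 + K)/(2*K) (t(K) = (-5 + K)/((2*K)) = (-5 + K)*(1/(2*K)) = (-5 + K)/(2*K))
t(w(-1))⁴ = ((½)*(-5 - 1)/(-1))⁴ = ((½)*(-1)*(-6))⁴ = 3⁴ = 81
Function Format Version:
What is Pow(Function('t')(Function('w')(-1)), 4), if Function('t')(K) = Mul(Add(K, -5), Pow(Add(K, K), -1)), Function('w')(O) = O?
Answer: 81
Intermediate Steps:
Function('t')(K) = Mul(Rational(1, 2), Pow(K, -1), Add(-5, K)) (Function('t')(K) = Mul(Add(-5, K), Pow(Mul(2, K), -1)) = Mul(Add(-5, K), Mul(Rational(1, 2), Pow(K, -1))) = Mul(Rational(1, 2), Pow(K, -1), Add(-5, K)))
Pow(Function('t')(Function('w')(-1)), 4) = Pow(Mul(Rational(1, 2), Pow(-1, -1), Add(-5, -1)), 4) = Pow(Mul(Rational(1, 2), -1, -6), 4) = Pow(3, 4) = 81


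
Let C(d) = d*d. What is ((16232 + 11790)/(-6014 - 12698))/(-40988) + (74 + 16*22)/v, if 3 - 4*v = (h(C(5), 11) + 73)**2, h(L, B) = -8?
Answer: -326698559035/809534149808 ≈ -0.40356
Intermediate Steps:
C(d) = d**2
v = -2111/2 (v = 3/4 - (-8 + 73)**2/4 = 3/4 - 1/4*65**2 = 3/4 - 1/4*4225 = 3/4 - 4225/4 = -2111/2 ≈ -1055.5)
((16232 + 11790)/(-6014 - 12698))/(-40988) + (74 + 16*22)/v = ((16232 + 11790)/(-6014 - 12698))/(-40988) + (74 + 16*22)/(-2111/2) = (28022/(-18712))*(-1/40988) + (74 + 352)*(-2/2111) = (28022*(-1/18712))*(-1/40988) + 426*(-2/2111) = -14011/9356*(-1/40988) - 852/2111 = 14011/383483728 - 852/2111 = -326698559035/809534149808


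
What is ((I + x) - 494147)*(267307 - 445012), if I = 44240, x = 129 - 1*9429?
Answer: 81603379935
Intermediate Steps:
x = -9300 (x = 129 - 9429 = -9300)
((I + x) - 494147)*(267307 - 445012) = ((44240 - 9300) - 494147)*(267307 - 445012) = (34940 - 494147)*(-177705) = -459207*(-177705) = 81603379935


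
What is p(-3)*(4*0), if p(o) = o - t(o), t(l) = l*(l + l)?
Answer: 0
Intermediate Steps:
t(l) = 2*l² (t(l) = l*(2*l) = 2*l²)
p(o) = o - 2*o²
p(-3)*(4*0) = (-3*(1 - 2*(-3)))*(4*0) = -3*(1 + 6)*0 = -3*7*0 = -21*0 = 0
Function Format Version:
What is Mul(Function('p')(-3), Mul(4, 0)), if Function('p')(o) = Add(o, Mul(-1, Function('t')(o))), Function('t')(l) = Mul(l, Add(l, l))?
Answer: 0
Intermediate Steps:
Function('t')(l) = Mul(2, Pow(l, 2)) (Function('t')(l) = Mul(l, Mul(2, l)) = Mul(2, Pow(l, 2)))
Function('p')(o) = Add(o, Mul(-2, Pow(o, 2))) (Function('p')(o) = Add(o, Mul(-1, Mul(2, Pow(o, 2)))) = Add(o, Mul(-2, Pow(o, 2))))
Mul(Function('p')(-3), Mul(4, 0)) = Mul(Mul(-3, Add(1, Mul(-2, -3))), Mul(4, 0)) = Mul(Mul(-3, Add(1, 6)), 0) = Mul(Mul(-3, 7), 0) = Mul(-21, 0) = 0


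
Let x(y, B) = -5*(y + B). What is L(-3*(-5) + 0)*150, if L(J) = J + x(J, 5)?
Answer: -12750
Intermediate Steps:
x(y, B) = -5*B - 5*y (x(y, B) = -5*(B + y) = -5*B - 5*y)
L(J) = -25 - 4*J (L(J) = J + (-5*5 - 5*J) = J + (-25 - 5*J) = -25 - 4*J)
L(-3*(-5) + 0)*150 = (-25 - 4*(-3*(-5) + 0))*150 = (-25 - 4*(15 + 0))*150 = (-25 - 4*15)*150 = (-25 - 60)*150 = -85*150 = -12750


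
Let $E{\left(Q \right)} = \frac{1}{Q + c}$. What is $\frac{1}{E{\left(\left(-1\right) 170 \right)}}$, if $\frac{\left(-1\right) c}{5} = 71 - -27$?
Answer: $-660$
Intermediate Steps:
$c = -490$ ($c = - 5 \left(71 - -27\right) = - 5 \left(71 + 27\right) = \left(-5\right) 98 = -490$)
$E{\left(Q \right)} = \frac{1}{-490 + Q}$ ($E{\left(Q \right)} = \frac{1}{Q - 490} = \frac{1}{-490 + Q}$)
$\frac{1}{E{\left(\left(-1\right) 170 \right)}} = \frac{1}{\frac{1}{-490 - 170}} = \frac{1}{\frac{1}{-660}} = \frac{1}{- \frac{1}{660}} = -660$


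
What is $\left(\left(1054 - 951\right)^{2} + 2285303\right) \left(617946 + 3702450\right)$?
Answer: $9919249021152$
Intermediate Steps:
$\left(\left(1054 - 951\right)^{2} + 2285303\right) \left(617946 + 3702450\right) = \left(103^{2} + 2285303\right) 4320396 = \left(10609 + 2285303\right) 4320396 = 2295912 \cdot 4320396 = 9919249021152$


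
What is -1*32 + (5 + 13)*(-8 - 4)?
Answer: -248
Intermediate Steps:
-1*32 + (5 + 13)*(-8 - 4) = -32 + 18*(-12) = -32 - 216 = -248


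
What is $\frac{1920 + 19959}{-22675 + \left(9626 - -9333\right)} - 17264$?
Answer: $- \frac{64174903}{3716} \approx -17270.0$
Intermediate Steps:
$\frac{1920 + 19959}{-22675 + \left(9626 - -9333\right)} - 17264 = \frac{21879}{-22675 + \left(9626 + 9333\right)} - 17264 = \frac{21879}{-22675 + 18959} - 17264 = \frac{21879}{-3716} - 17264 = 21879 \left(- \frac{1}{3716}\right) - 17264 = - \frac{21879}{3716} - 17264 = - \frac{64174903}{3716}$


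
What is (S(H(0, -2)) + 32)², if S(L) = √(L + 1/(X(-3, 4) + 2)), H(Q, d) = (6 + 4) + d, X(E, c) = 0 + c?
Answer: 6193/6 + 224*√6/3 ≈ 1215.1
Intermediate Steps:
X(E, c) = c
H(Q, d) = 10 + d
S(L) = √(⅙ + L) (S(L) = √(L + 1/(4 + 2)) = √(L + 1/6) = √(L + ⅙) = √(⅙ + L))
(S(H(0, -2)) + 32)² = (√(6 + 36*(10 - 2))/6 + 32)² = (√(6 + 36*8)/6 + 32)² = (√(6 + 288)/6 + 32)² = (√294/6 + 32)² = ((7*√6)/6 + 32)² = (7*√6/6 + 32)² = (32 + 7*√6/6)²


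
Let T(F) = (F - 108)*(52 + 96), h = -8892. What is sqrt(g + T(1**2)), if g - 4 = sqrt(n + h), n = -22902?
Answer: sqrt(-15832 + I*sqrt(31794)) ≈ 0.7085 + 125.83*I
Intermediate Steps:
g = 4 + I*sqrt(31794) (g = 4 + sqrt(-22902 - 8892) = 4 + sqrt(-31794) = 4 + I*sqrt(31794) ≈ 4.0 + 178.31*I)
T(F) = -15984 + 148*F (T(F) = (-108 + F)*148 = -15984 + 148*F)
sqrt(g + T(1**2)) = sqrt((4 + I*sqrt(31794)) + (-15984 + 148*1**2)) = sqrt((4 + I*sqrt(31794)) + (-15984 + 148*1)) = sqrt((4 + I*sqrt(31794)) + (-15984 + 148)) = sqrt((4 + I*sqrt(31794)) - 15836) = sqrt(-15832 + I*sqrt(31794))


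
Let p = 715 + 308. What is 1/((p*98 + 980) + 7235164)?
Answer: 1/7336398 ≈ 1.3631e-7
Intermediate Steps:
p = 1023
1/((p*98 + 980) + 7235164) = 1/((1023*98 + 980) + 7235164) = 1/((100254 + 980) + 7235164) = 1/(101234 + 7235164) = 1/7336398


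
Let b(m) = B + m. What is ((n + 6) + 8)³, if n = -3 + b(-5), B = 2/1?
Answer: 512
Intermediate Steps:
B = 2 (B = 2*1 = 2)
b(m) = 2 + m
n = -6 (n = -3 + (2 - 5) = -3 - 3 = -6)
((n + 6) + 8)³ = ((-6 + 6) + 8)³ = (0 + 8)³ = 8³ = 512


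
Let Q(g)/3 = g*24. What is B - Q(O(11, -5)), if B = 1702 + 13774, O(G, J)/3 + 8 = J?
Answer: 18284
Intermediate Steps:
O(G, J) = -24 + 3*J
B = 15476
Q(g) = 72*g (Q(g) = 3*(g*24) = 3*(24*g) = 72*g)
B - Q(O(11, -5)) = 15476 - 72*(-24 + 3*(-5)) = 15476 - 72*(-24 - 15) = 15476 - 72*(-39) = 15476 - 1*(-2808) = 15476 + 2808 = 18284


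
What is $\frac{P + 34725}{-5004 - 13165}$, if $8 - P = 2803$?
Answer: $- \frac{31930}{18169} \approx -1.7574$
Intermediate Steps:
$P = -2795$ ($P = 8 - 2803 = -2795$)
$\frac{P + 34725}{-5004 - 13165} = \frac{-2795 + 34725}{-5004 - 13165} = \frac{31930}{-18169} = 31930 \left(- \frac{1}{18169}\right) = - \frac{31930}{18169}$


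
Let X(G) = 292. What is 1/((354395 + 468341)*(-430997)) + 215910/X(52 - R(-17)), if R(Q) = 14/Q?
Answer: 19140245953942607/25885562588816 ≈ 739.42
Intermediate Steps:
1/((354395 + 468341)*(-430997)) + 215910/X(52 - R(-17)) = 1/((354395 + 468341)*(-430997)) + 215910/292 = -1/430997/822736 + 215910*(1/292) = (1/822736)*(-1/430997) + 107955/146 = -1/354596747792 + 107955/146 = 19140245953942607/25885562588816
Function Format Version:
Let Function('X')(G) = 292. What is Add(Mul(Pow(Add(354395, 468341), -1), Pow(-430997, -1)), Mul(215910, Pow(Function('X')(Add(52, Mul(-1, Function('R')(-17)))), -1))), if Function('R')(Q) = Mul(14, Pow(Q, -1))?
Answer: Rational(19140245953942607, 25885562588816) ≈ 739.42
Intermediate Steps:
Add(Mul(Pow(Add(354395, 468341), -1), Pow(-430997, -1)), Mul(215910, Pow(Function('X')(Add(52, Mul(-1, Function('R')(-17)))), -1))) = Add(Mul(Pow(Add(354395, 468341), -1), Pow(-430997, -1)), Mul(215910, Pow(292, -1))) = Add(Mul(Pow(822736, -1), Rational(-1, 430997)), Mul(215910, Rational(1, 292))) = Add(Mul(Rational(1, 822736), Rational(-1, 430997)), Rational(107955, 146)) = Add(Rational(-1, 354596747792), Rational(107955, 146)) = Rational(19140245953942607, 25885562588816)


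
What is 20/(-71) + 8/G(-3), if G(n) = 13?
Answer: 308/923 ≈ 0.33369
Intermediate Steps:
20/(-71) + 8/G(-3) = 20/(-71) + 8/13 = 20*(-1/71) + 8*(1/13) = -20/71 + 8/13 = 308/923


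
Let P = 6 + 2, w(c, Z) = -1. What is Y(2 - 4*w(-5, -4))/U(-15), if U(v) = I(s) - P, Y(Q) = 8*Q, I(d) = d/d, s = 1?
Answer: -48/7 ≈ -6.8571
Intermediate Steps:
I(d) = 1
P = 8
U(v) = -7 (U(v) = 1 - 1*8 = 1 - 8 = -7)
Y(2 - 4*w(-5, -4))/U(-15) = (8*(2 - 4*(-1)))/(-7) = (8*(2 + 4))*(-⅐) = (8*6)*(-⅐) = 48*(-⅐) = -48/7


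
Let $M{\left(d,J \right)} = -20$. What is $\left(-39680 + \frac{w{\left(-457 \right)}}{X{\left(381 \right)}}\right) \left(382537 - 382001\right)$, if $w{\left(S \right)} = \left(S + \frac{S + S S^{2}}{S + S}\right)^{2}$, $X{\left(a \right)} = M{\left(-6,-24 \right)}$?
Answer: $- \frac{1448558575616}{5} \approx -2.8971 \cdot 10^{11}$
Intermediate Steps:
$X{\left(a \right)} = -20$
$w{\left(S \right)} = \left(S + \frac{S + S^{3}}{2 S}\right)^{2}$
$\left(-39680 + \frac{w{\left(-457 \right)}}{X{\left(381 \right)}}\right) \left(382537 - 382001\right) = \left(-39680 + \frac{\frac{1}{4} \left(1 + \left(-457\right)^{2} + 2 \left(-457\right)\right)^{2}}{-20}\right) \left(382537 - 382001\right) = \left(-39680 + \frac{\left(1 + 208849 - 914\right)^{2}}{4} \left(- \frac{1}{20}\right)\right) 536 = \left(-39680 + \frac{207936^{2}}{4} \left(- \frac{1}{20}\right)\right) 536 = \left(-39680 + \frac{1}{4} \cdot 43237380096 \left(- \frac{1}{20}\right)\right) 536 = \left(-39680 + 10809345024 \left(- \frac{1}{20}\right)\right) 536 = \left(-39680 - \frac{2702336256}{5}\right) 536 = \left(- \frac{2702534656}{5}\right) 536 = - \frac{1448558575616}{5}$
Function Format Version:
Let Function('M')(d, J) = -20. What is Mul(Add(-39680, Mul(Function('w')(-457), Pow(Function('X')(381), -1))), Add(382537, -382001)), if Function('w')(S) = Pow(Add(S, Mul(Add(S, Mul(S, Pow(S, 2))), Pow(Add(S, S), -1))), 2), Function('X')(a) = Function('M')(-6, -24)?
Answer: Rational(-1448558575616, 5) ≈ -2.8971e+11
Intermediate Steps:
Function('X')(a) = -20
Function('w')(S) = Pow(Add(S, Mul(Rational(1, 2), Pow(S, -1), Add(S, Pow(S, 3)))), 2) (Function('w')(S) = Pow(Add(S, Mul(Add(S, Pow(S, 3)), Pow(Mul(2, S), -1))), 2) = Pow(Add(S, Mul(Add(S, Pow(S, 3)), Mul(Rational(1, 2), Pow(S, -1)))), 2) = Pow(Add(S, Mul(Rational(1, 2), Pow(S, -1), Add(S, Pow(S, 3)))), 2))
Mul(Add(-39680, Mul(Function('w')(-457), Pow(Function('X')(381), -1))), Add(382537, -382001)) = Mul(Add(-39680, Mul(Mul(Rational(1, 4), Pow(Add(1, Pow(-457, 2), Mul(2, -457)), 2)), Pow(-20, -1))), Add(382537, -382001)) = Mul(Add(-39680, Mul(Mul(Rational(1, 4), Pow(Add(1, 208849, -914), 2)), Rational(-1, 20))), 536) = Mul(Add(-39680, Mul(Mul(Rational(1, 4), Pow(207936, 2)), Rational(-1, 20))), 536) = Mul(Add(-39680, Mul(Mul(Rational(1, 4), 43237380096), Rational(-1, 20))), 536) = Mul(Add(-39680, Mul(10809345024, Rational(-1, 20))), 536) = Mul(Add(-39680, Rational(-2702336256, 5)), 536) = Mul(Rational(-2702534656, 5), 536) = Rational(-1448558575616, 5)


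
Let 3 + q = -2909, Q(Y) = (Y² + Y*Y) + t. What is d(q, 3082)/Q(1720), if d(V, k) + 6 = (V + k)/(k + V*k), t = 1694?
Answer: -26915191/26549482228394 ≈ -1.0138e-6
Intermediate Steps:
Q(Y) = 1694 + 2*Y² (Q(Y) = (Y² + Y*Y) + 1694 = (Y² + Y²) + 1694 = 2*Y² + 1694 = 1694 + 2*Y²)
q = -2912 (q = -3 - 2909 = -2912)
d(V, k) = -6 + (V + k)/(k + V*k)
d(q, 3082)/Q(1720) = ((-2912 - 5*3082 - 6*(-2912)*3082)/(3082*(1 - 2912)))/(1694 + 2*1720²) = ((1/3082)*(-2912 - 15410 + 53848704)/(-2911))/(1694 + 2*2958400) = ((1/3082)*(-1/2911)*53830382)/(1694 + 5916800) = -26915191/4485851/5918494 = -26915191/4485851*1/5918494 = -26915191/26549482228394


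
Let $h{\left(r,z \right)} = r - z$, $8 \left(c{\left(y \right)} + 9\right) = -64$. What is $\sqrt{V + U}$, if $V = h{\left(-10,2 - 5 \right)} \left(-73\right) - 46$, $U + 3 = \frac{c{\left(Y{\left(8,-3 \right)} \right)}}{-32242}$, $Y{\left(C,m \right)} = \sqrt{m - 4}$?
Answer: $\frac{\sqrt{9801450218}}{4606} \approx 21.494$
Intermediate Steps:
$Y{\left(C,m \right)} = \sqrt{-4 + m}$
$c{\left(y \right)} = -17$ ($c{\left(y \right)} = -9 + \frac{1}{8} \left(-64\right) = -9 - 8 = -17$)
$U = - \frac{96709}{32242}$ ($U = -3 - \frac{17}{-32242} = -3 - - \frac{17}{32242} = -3 + \frac{17}{32242} = - \frac{96709}{32242} \approx -2.9995$)
$V = 465$ ($V = \left(-10 - \left(2 - 5\right)\right) \left(-73\right) - 46 = \left(-10 - -3\right) \left(-73\right) - 46 = \left(-10 + 3\right) \left(-73\right) - 46 = \left(-7\right) \left(-73\right) - 46 = 511 - 46 = 465$)
$\sqrt{V + U} = \sqrt{465 - \frac{96709}{32242}} = \sqrt{\frac{14895821}{32242}} = \frac{\sqrt{9801450218}}{4606}$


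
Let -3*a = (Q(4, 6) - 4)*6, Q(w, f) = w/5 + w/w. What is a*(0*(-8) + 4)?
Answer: 88/5 ≈ 17.600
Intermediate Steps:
Q(w, f) = 1 + w/5 (Q(w, f) = w*(⅕) + 1 = w/5 + 1 = 1 + w/5)
a = 22/5 (a = -((1 + (⅕)*4) - 4)*6/3 = -((1 + ⅘) - 4)*6/3 = -(9/5 - 4)*6/3 = -(-11)*6/15 = -⅓*(-66/5) = 22/5 ≈ 4.4000)
a*(0*(-8) + 4) = 22*(0*(-8) + 4)/5 = 22*(0 + 4)/5 = (22/5)*4 = 88/5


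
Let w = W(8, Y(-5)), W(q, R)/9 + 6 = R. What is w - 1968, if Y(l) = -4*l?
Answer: -1842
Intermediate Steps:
W(q, R) = -54 + 9*R
w = 126 (w = -54 + 9*(-4*(-5)) = -54 + 9*20 = -54 + 180 = 126)
w - 1968 = 126 - 1968 = -1842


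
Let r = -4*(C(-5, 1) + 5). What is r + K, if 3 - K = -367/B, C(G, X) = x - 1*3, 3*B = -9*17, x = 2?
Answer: -1030/51 ≈ -20.196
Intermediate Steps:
B = -51 (B = (-9*17)/3 = (1/3)*(-153) = -51)
C(G, X) = -1 (C(G, X) = 2 - 1*3 = 2 - 3 = -1)
K = -214/51 (K = 3 - (-367)/(-51) = 3 - (-367)*(-1)/51 = 3 - 1*367/51 = 3 - 367/51 = -214/51 ≈ -4.1961)
r = -16 (r = -4*(-1 + 5) = -4*4 = -16)
r + K = -16 - 214/51 = -1030/51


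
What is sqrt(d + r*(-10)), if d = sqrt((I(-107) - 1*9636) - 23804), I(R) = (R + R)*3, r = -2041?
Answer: sqrt(20410 + I*sqrt(34082)) ≈ 142.86 + 0.6461*I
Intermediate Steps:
I(R) = 6*R (I(R) = (2*R)*3 = 6*R)
d = I*sqrt(34082) (d = sqrt((6*(-107) - 1*9636) - 23804) = sqrt((-642 - 9636) - 23804) = sqrt(-10278 - 23804) = sqrt(-34082) = I*sqrt(34082) ≈ 184.61*I)
sqrt(d + r*(-10)) = sqrt(I*sqrt(34082) - 2041*(-10)) = sqrt(I*sqrt(34082) + 20410) = sqrt(20410 + I*sqrt(34082))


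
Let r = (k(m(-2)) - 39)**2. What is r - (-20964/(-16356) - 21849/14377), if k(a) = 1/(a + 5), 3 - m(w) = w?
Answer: 2965730125971/1959585100 ≈ 1513.4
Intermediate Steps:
m(w) = 3 - w
k(a) = 1/(5 + a)
r = 151321/100 (r = (1/(5 + (3 - 1*(-2))) - 39)**2 = (1/(5 + (3 + 2)) - 39)**2 = (1/(5 + 5) - 39)**2 = (1/10 - 39)**2 = (-389/10)**2 = 151321/100 ≈ 1513.2)
r - (-20964/(-16356) - 21849/14377) = 151321/100 - (-20964/(-16356) - 21849/14377) = 151321/100 - (-20964*(-1/16356) - 21849*1/14377) = 151321/100 - (1747/1363 - 21849/14377) = 151321/100 - 1*(-4663568/19595851) = 151321/100 + 4663568/19595851 = 2965730125971/1959585100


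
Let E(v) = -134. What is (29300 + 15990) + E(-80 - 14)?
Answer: 45156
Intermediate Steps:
(29300 + 15990) + E(-80 - 14) = (29300 + 15990) - 134 = 45290 - 134 = 45156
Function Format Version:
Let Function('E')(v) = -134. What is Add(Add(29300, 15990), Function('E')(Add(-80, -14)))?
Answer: 45156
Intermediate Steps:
Add(Add(29300, 15990), Function('E')(Add(-80, -14))) = Add(Add(29300, 15990), -134) = Add(45290, -134) = 45156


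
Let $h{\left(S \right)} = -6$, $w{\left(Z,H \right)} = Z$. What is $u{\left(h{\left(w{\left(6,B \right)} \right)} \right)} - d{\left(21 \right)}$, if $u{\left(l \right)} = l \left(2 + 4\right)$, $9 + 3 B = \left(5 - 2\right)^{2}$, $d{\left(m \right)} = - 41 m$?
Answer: $825$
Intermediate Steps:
$B = 0$ ($B = -3 + \frac{\left(5 - 2\right)^{2}}{3} = -3 + \frac{3^{2}}{3} = -3 + \frac{1}{3} \cdot 9 = -3 + 3 = 0$)
$u{\left(l \right)} = 6 l$ ($u{\left(l \right)} = l 6 = 6 l$)
$u{\left(h{\left(w{\left(6,B \right)} \right)} \right)} - d{\left(21 \right)} = 6 \left(-6\right) - \left(-41\right) 21 = -36 - -861 = -36 + 861 = 825$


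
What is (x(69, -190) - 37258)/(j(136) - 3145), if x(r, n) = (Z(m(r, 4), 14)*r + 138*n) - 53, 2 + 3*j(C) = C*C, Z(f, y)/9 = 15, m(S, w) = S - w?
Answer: -162648/9059 ≈ -17.954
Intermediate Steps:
Z(f, y) = 135 (Z(f, y) = 9*15 = 135)
j(C) = -2/3 + C**2/3 (j(C) = -2/3 + (C*C)/3 = -2/3 + C**2/3)
x(r, n) = -53 + 135*r + 138*n (x(r, n) = (135*r + 138*n) - 53 = -53 + 135*r + 138*n)
(x(69, -190) - 37258)/(j(136) - 3145) = ((-53 + 135*69 + 138*(-190)) - 37258)/((-2/3 + (1/3)*136**2) - 3145) = ((-53 + 9315 - 26220) - 37258)/((-2/3 + (1/3)*18496) - 3145) = (-16958 - 37258)/((-2/3 + 18496/3) - 3145) = -54216/(18494/3 - 3145) = -54216/9059/3 = -54216*3/9059 = -162648/9059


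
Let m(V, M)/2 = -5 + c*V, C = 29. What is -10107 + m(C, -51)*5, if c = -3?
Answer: -11027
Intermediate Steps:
m(V, M) = -10 - 6*V (m(V, M) = 2*(-5 - 3*V) = -10 - 6*V)
-10107 + m(C, -51)*5 = -10107 + (-10 - 6*29)*5 = -10107 + (-10 - 174)*5 = -10107 - 184*5 = -10107 - 920 = -11027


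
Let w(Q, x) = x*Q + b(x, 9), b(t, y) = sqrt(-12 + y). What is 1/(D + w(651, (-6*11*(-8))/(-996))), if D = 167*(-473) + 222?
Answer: -545017093/43118541414508 - 6889*I*sqrt(3)/43118541414508 ≈ -1.264e-5 - 2.7673e-10*I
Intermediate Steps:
D = -78769 (D = -78991 + 222 = -78769)
w(Q, x) = I*sqrt(3) + Q*x (w(Q, x) = x*Q + sqrt(-12 + 9) = Q*x + sqrt(-3) = Q*x + I*sqrt(3) = I*sqrt(3) + Q*x)
1/(D + w(651, (-6*11*(-8))/(-996))) = 1/(-78769 + (I*sqrt(3) + 651*((-6*11*(-8))/(-996)))) = 1/(-78769 + (I*sqrt(3) + 651*(-66*(-8)*(-1/996)))) = 1/(-78769 + (I*sqrt(3) + 651*(528*(-1/996)))) = 1/(-78769 + (I*sqrt(3) + 651*(-44/83))) = 1/(-78769 + (I*sqrt(3) - 28644/83)) = 1/(-78769 + (-28644/83 + I*sqrt(3))) = 1/(-6566471/83 + I*sqrt(3))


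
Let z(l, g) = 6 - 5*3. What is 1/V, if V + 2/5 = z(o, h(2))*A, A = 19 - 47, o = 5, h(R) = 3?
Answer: 5/1258 ≈ 0.0039746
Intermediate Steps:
z(l, g) = -9 (z(l, g) = 6 - 15 = -9)
A = -28
V = 1258/5 (V = -⅖ - 9*(-28) = -⅖ + 252 = 1258/5 ≈ 251.60)
1/V = 1/(1258/5) = 5/1258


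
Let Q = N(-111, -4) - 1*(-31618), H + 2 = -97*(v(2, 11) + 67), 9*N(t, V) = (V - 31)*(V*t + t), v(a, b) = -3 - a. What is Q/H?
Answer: -30323/6016 ≈ -5.0404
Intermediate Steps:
N(t, V) = (-31 + V)*(t + V*t)/9 (N(t, V) = ((V - 31)*(V*t + t))/9 = ((-31 + V)*(t + V*t))/9 = (-31 + V)*(t + V*t)/9)
H = -6016 (H = -2 - 97*((-3 - 1*2) + 67) = -2 - 97*((-3 - 2) + 67) = -2 - 97*(-5 + 67) = -2 - 97*62 = -2 - 6014 = -6016)
Q = 30323 (Q = (1/9)*(-111)*(-31 + (-4)**2 - 30*(-4)) - 1*(-31618) = (1/9)*(-111)*(-31 + 16 + 120) + 31618 = (1/9)*(-111)*105 + 31618 = -1295 + 31618 = 30323)
Q/H = 30323/(-6016) = 30323*(-1/6016) = -30323/6016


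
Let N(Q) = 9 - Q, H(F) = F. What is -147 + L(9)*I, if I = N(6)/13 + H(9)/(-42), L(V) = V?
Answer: -26727/182 ≈ -146.85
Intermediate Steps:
I = 3/182 (I = (9 - 1*6)/13 + 9/(-42) = (9 - 6)*(1/13) + 9*(-1/42) = 3*(1/13) - 3/14 = 3/13 - 3/14 = 3/182 ≈ 0.016484)
-147 + L(9)*I = -147 + 9*(3/182) = -147 + 27/182 = -26727/182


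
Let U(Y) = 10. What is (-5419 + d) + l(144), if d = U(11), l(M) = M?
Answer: -5265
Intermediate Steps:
d = 10
(-5419 + d) + l(144) = (-5419 + 10) + 144 = -5409 + 144 = -5265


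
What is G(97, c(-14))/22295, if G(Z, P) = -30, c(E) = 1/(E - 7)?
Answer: -6/4459 ≈ -0.0013456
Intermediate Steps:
c(E) = 1/(-7 + E)
G(97, c(-14))/22295 = -30/22295 = -30*1/22295 = -6/4459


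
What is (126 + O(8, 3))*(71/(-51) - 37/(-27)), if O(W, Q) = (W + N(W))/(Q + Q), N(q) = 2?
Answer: -3830/1377 ≈ -2.7814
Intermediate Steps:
O(W, Q) = (2 + W)/(2*Q) (O(W, Q) = (W + 2)/(Q + Q) = (2 + W)/((2*Q)) = (2 + W)*(1/(2*Q)) = (2 + W)/(2*Q))
(126 + O(8, 3))*(71/(-51) - 37/(-27)) = (126 + (½)*(2 + 8)/3)*(71/(-51) - 37/(-27)) = (126 + (½)*(⅓)*10)*(71*(-1/51) - 37*(-1/27)) = (126 + 5/3)*(-71/51 + 37/27) = (383/3)*(-10/459) = -3830/1377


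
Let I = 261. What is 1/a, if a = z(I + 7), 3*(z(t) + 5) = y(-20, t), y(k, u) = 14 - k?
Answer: 3/19 ≈ 0.15789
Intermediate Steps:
z(t) = 19/3 (z(t) = -5 + (14 - 1*(-20))/3 = -5 + (14 + 20)/3 = -5 + (⅓)*34 = -5 + 34/3 = 19/3)
a = 19/3 ≈ 6.3333
1/a = 1/(19/3) = 3/19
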